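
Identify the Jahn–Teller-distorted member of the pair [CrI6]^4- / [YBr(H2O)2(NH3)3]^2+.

[CrI6]^4-

[CrI6]^4-: Ligand charges: each iodide is −1. With an overall charge of −4 the chromium centre must be in the +2 oxidation state. Cr sits in group 6, so the d-electron count is 6 − 2 = 4. Iodide is a weak-field ligand for a first-row metal, so the complex is high-spin. The t₂g³e_g¹ (high-spin) configuration has an unevenly filled e_g set; the Jahn–Teller theorem predicts a tetragonal distortion (typically axial elongation) to lift the degeneracy.
[YBr(H2O)2(NH3)3]^2+: Each bromide is −1; water is neutral; ammonia is neutral; balancing the +2 overall charge requires Y(III). Y sits in group 3, so the d-electron count is 3 − 3 = 0. The d⁰ configuration leaves the e_g set evenly filled (or empty) — no strong Jahn–Teller driving force.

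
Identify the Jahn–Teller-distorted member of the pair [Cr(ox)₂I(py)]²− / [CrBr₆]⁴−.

[Cr(ox)₂I(py)]²−: Each oxalate is −2; each iodide is −1; pyridine is neutral; balancing the −2 overall charge requires Cr(III). Group 6 minus oxidation state 3 gives a d³ configuration. The d³ configuration leaves the e_g set evenly filled (or empty) — no strong Jahn–Teller driving force.
[CrBr₆]⁴−: Ligand charges: each bromide is −1. With an overall charge of −4 the chromium centre must be in the +2 oxidation state. Chromium is a group-6 element; Cr(II) is therefore d⁴. Bromide is a weak-field ligand for a first-row metal, so the complex is high-spin. The t₂g³e_g¹ (high-spin) configuration has an unevenly filled e_g set; the Jahn–Teller theorem predicts a tetragonal distortion (typically axial elongation) to lift the degeneracy.

[CrBr₆]⁴−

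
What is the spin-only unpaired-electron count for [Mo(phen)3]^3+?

3 unpaired electrons

Ligand charges: 1,10-phenanthroline is neutral. With an overall charge of +3 the molybdenum centre must be in the +3 oxidation state.
Molybdenum is a group-6 element; Mo(III) is therefore d³.
Counting donor atoms: 3×1,10-phenanthroline (bidentate) → 6 donors. Coordination number = 6.
In an octahedral field the d³ configuration is t₂g³e_g⁰ (only one arrangement possible), giving 3 unpaired electrons.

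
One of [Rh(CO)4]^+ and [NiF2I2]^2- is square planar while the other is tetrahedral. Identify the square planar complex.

For [Rh(CO)4]^+: Summing ligand charges against the +1 overall charge gives an oxidation state of +1 for rhodium. Group 9 minus oxidation state 1 gives a d⁸ configuration. A 4d d⁸ ion has a large crystal-field splitting; square planar leaves the high-energy d_{x²−y²} orbital empty and maximises CFSE. → square planar.
For [NiF2I2]^2-: Each fluoride is −1; each iodide is −1; balancing the −2 overall charge requires Ni(II). Ni sits in group 10, so the d-electron count is 10 − 2 = 8. Fluoride and iodide are weak-field ligands. With weak-field ligands the CFSE gain from square planar is small, so a 3d d⁸ ion takes the sterically preferred tetrahedral geometry. → tetrahedral.

[Rh(CO)4]^+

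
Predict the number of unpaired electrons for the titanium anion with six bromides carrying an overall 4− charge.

Each bromide is −1; balancing the −4 overall charge requires Ti(II).
Ti sits in group 4, so the d-electron count is 4 − 2 = 2.
In an octahedral field the d² configuration is t₂g²e_g⁰ (only one arrangement possible), giving 2 unpaired electrons.

2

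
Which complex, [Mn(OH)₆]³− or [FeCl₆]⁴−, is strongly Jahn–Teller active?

[Mn(OH)₆]³−: Summing ligand charges against the −3 overall charge gives an oxidation state of +3 for manganese. Group 7 minus oxidation state 3 gives a d⁴ configuration. Hydroxide is a weak-field ligand for a first-row metal, so the complex is high-spin. The t₂g³e_g¹ (high-spin) configuration has an unevenly filled e_g set; the Jahn–Teller theorem predicts a tetragonal distortion (typically axial elongation) to lift the degeneracy.
[FeCl₆]⁴−: Each chloride is −1; balancing the −4 overall charge requires Fe(II). Fe sits in group 8, so the d-electron count is 8 − 2 = 6. Chloride is a weak-field ligand for a first-row metal, so the complex is high-spin. The d⁶ configuration leaves the e_g set evenly filled (or empty) — no strong Jahn–Teller driving force.

[Mn(OH)₆]³−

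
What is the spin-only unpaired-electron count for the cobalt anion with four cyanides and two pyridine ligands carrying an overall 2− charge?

Summing ligand charges against the −2 overall charge gives an oxidation state of +2 for cobalt.
Group 9 minus oxidation state 2 gives a d⁷ configuration.
The spin state decides the count: Cyanide is a strong-field ligand (high in the spectrochemical series) for a first-row metal, so the complex is low-spin.
An octahedral low-spin d⁷ ion is t₂g⁶e_g¹, giving 1 unpaired electron.

1 unpaired electron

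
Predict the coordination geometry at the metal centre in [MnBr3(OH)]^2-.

tetrahedral

Ligand charges: each bromide is −1; each hydroxide is −1. With an overall charge of −2 the manganese centre must be in the +2 oxidation state.
Mn sits in group 7, so the d-electron count is 7 − 2 = 5.
Coordination number: 4.
Bromide and hydroxide are weak-field ligands.
A high-spin d⁵ ion has zero CFSE in either geometry, so four ligands adopt the sterically favoured tetrahedral geometry.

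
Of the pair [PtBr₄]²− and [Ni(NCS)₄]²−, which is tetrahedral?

[Ni(NCS)₄]²−

For [PtBr₄]²−: Summing ligand charges against the −2 overall charge gives an oxidation state of +2 for platinum. Pt sits in group 10, so the d-electron count is 10 − 2 = 8. A 5d d⁸ ion has a large crystal-field splitting; square planar leaves the high-energy d_{x²−y²} orbital empty and maximises CFSE. → square planar.
For [Ni(NCS)₄]²−: Summing ligand charges against the −2 overall charge gives an oxidation state of +2 for nickel. Nickel is a group-10 element; Ni(II) is therefore d⁸. Isothiocyanate is a weak-field ligand. With weak-field ligands the CFSE gain from square planar is small, so a 3d d⁸ ion takes the sterically preferred tetrahedral geometry. → tetrahedral.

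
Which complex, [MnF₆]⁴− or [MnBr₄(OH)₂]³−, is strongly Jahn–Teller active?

[MnF₆]⁴−: Ligand charges: each fluoride is −1. With an overall charge of −4 the manganese centre must be in the +2 oxidation state. Mn sits in group 7, so the d-electron count is 7 − 2 = 5. Fluoride is a weak-field ligand for a first-row metal, so the complex is high-spin. The d⁵ configuration leaves the e_g set evenly filled (or empty) — no strong Jahn–Teller driving force.
[MnBr₄(OH)₂]³−: Ligand charges: each bromide is −1; each hydroxide is −1. With an overall charge of −3 the manganese centre must be in the +3 oxidation state. Manganese is a group-7 element; Mn(III) is therefore d⁴. Bromide and hydroxide are weak-field ligands for a first-row metal, so the complex is high-spin. The t₂g³e_g¹ (high-spin) configuration has an unevenly filled e_g set; the Jahn–Teller theorem predicts a tetragonal distortion (typically axial elongation) to lift the degeneracy.

[MnBr₄(OH)₂]³−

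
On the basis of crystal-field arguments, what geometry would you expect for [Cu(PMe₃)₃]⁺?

trigonal planar

Trimethylphosphine is neutral; balancing the +1 overall charge requires Cu(I).
Cu sits in group 11, so the d-electron count is 11 − 1 = 10.
Coordination number: 3.
Three ligands around a d¹⁰ centre minimise repulsion in a trigonal-planar arrangement.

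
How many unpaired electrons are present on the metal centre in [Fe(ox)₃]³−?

Ligand charges: each oxalate is −2. With an overall charge of −3 the iron centre must be in the +3 oxidation state.
Group 8 minus oxidation state 3 gives a d⁵ configuration.
Counting donor atoms: 3×oxalate (bidentate) → 6 donors. Coordination number = 6.
The spin state decides the count: Oxalate is a weak-field ligand for a first-row metal, so the complex is high-spin.
An octahedral high-spin d⁵ ion is t₂g³e_g², giving 5 unpaired electrons.

5 unpaired electrons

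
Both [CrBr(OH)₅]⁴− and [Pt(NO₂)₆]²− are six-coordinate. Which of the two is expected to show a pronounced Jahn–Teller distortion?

[CrBr(OH)₅]⁴−

[CrBr(OH)₅]⁴−: Ligand charges: each bromide is −1; each hydroxide is −1. With an overall charge of −4 the chromium centre must be in the +2 oxidation state. Cr sits in group 6, so the d-electron count is 6 − 2 = 4. Bromide and hydroxide are weak-field ligands for a first-row metal, so the complex is high-spin. The t₂g³e_g¹ (high-spin) configuration has an unevenly filled e_g set; the Jahn–Teller theorem predicts a tetragonal distortion (typically axial elongation) to lift the degeneracy.
[Pt(NO₂)₆]²−: Each nitro (N-bound nitrite) is −1; balancing the −2 overall charge requires Pt(IV). Pt sits in group 10, so the d-electron count is 10 − 4 = 6. A 5d ion has a large Δₒ and is invariably low-spin. The d⁶ configuration leaves the e_g set evenly filled (or empty) — no strong Jahn–Teller driving force.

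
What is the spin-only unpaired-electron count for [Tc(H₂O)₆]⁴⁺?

3 unpaired electrons

Summing ligand charges against the +4 overall charge gives an oxidation state of +4 for technetium.
Tc sits in group 7, so the d-electron count is 7 − 4 = 3.
In an octahedral field the d³ configuration is t₂g³e_g⁰ (only one arrangement possible), giving 3 unpaired electrons.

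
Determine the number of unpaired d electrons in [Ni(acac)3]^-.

2

Ligand charges: each acetylacetonate is −1. With an overall charge of −1 the nickel centre must be in the +2 oxidation state.
Group 10 minus oxidation state 2 gives a d⁸ configuration.
Counting donor atoms: 3×acetylacetonate (bidentate) → 6 donors. Coordination number = 6.
In an octahedral field the d⁸ configuration is t₂g⁶e_g² (only one arrangement possible), giving 2 unpaired electrons.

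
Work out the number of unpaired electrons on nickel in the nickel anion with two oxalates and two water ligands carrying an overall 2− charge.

2 unpaired electrons

Each oxalate is −2; water is neutral; balancing the −2 overall charge requires Ni(II).
Group 10 minus oxidation state 2 gives a d⁸ configuration.
Counting donor atoms: 2×oxalate (bidentate) → 4 donors; 2×water (monodentate) → 2 donors. Coordination number = 6.
In an octahedral field the d⁸ configuration is t₂g⁶e_g² (only one arrangement possible), giving 2 unpaired electrons.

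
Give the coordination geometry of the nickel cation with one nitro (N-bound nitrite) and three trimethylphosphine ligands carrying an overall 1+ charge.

square planar

Ligand charges: each nitro (N-bound nitrite) is −1; trimethylphosphine is neutral. With an overall charge of +1 the nickel centre must be in the +2 oxidation state.
Ni sits in group 10, so the d-electron count is 10 − 2 = 8.
With 4 monodentate ligands the coordination number is 4.
Nitro (N-bound nitrite) and trimethylphosphine are strong-field ligands (high in the spectrochemical series).
A 3d d⁸ ion with strong-field ligands gains enough CFSE to favour square planar over tetrahedral.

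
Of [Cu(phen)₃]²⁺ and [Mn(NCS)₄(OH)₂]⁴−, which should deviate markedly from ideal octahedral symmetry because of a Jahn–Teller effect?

[Cu(phen)₃]²⁺: 1,10-phenanthroline is neutral; balancing the +2 overall charge requires Cu(II). Cu sits in group 11, so the d-electron count is 11 − 2 = 9. The t₂g⁶e_g³ configuration has an unevenly filled e_g set; the Jahn–Teller theorem predicts a tetragonal distortion (typically axial elongation) to lift the degeneracy.
[Mn(NCS)₄(OH)₂]⁴−: Each isothiocyanate is −1; each hydroxide is −1; balancing the −4 overall charge requires Mn(II). Manganese is a group-7 element; Mn(II) is therefore d⁵. Hydroxide and isothiocyanate are weak-field ligands for a first-row metal, so the complex is high-spin. The d⁵ configuration leaves the e_g set evenly filled (or empty) — no strong Jahn–Teller driving force.

[Cu(phen)₃]²⁺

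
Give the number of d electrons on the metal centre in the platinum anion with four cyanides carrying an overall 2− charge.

d⁸

Ligand charges: each cyanide is −1. With an overall charge of −2 the platinum centre must be in the +2 oxidation state.
Pt sits in group 10, so the d-electron count is 10 − 2 = 8.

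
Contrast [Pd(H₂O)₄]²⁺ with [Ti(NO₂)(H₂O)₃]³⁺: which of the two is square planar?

[Pd(H₂O)₄]²⁺

For [Pd(H₂O)₄]²⁺: Summing ligand charges against the +2 overall charge gives an oxidation state of +2 for palladium. Palladium is a group-10 element; Pd(II) is therefore d⁸. A 4d d⁸ ion has a large crystal-field splitting; square planar leaves the high-energy d_{x²−y²} orbital empty and maximises CFSE. → square planar.
For [Ti(NO₂)(H₂O)₃]³⁺: Summing ligand charges against the +3 overall charge gives an oxidation state of +4 for titanium. Group 4 minus oxidation state 4 gives a d⁰ configuration. A d⁰ ion has no crystal-field stabilisation preference between square planar and tetrahedral, so four ligands adopt the sterically favoured tetrahedral geometry. → tetrahedral.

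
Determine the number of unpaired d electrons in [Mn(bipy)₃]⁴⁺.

3 unpaired electrons

Ligand charges: 2,2′-bipyridine is neutral. With an overall charge of +4 the manganese centre must be in the +4 oxidation state.
Manganese is a group-7 element; Mn(IV) is therefore d³.
Counting donor atoms: 3×2,2′-bipyridine (bidentate) → 6 donors. Coordination number = 6.
In an octahedral field the d³ configuration is t₂g³e_g⁰ (only one arrangement possible), giving 3 unpaired electrons.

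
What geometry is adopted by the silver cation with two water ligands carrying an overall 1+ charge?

Water is neutral; balancing the +1 overall charge requires Ag(I).
Group 11 minus oxidation state 1 gives a d¹⁰ configuration.
Coordination number: 2.
A d¹⁰ ion with only two ligands adopts a linear arrangement (sp hybridisation; no CFSE preference).

linear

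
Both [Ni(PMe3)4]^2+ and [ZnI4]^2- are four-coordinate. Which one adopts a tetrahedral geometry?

[ZnI4]^2-

For [Ni(PMe3)4]^2+: Summing ligand charges against the +2 overall charge gives an oxidation state of +2 for nickel. Ni sits in group 10, so the d-electron count is 10 − 2 = 8. Trimethylphosphine is a strong-field ligand (high in the spectrochemical series). A 3d d⁸ ion with strong-field ligands gains enough CFSE to favour square planar over tetrahedral. → square planar.
For [ZnI4]^2-: Each iodide is −1; balancing the −2 overall charge requires Zn(II). Group 12 minus oxidation state 2 gives a d¹⁰ configuration. A d¹⁰ ion has no crystal-field stabilisation preference between square planar and tetrahedral, so four ligands adopt the sterically favoured tetrahedral geometry. → tetrahedral.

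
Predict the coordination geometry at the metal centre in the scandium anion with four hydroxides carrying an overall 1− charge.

tetrahedral

Summing ligand charges against the −1 overall charge gives an oxidation state of +3 for scandium.
Scandium is a group-3 element; Sc(III) is therefore d⁰.
With 4 monodentate ligands the coordination number is 4.
A d⁰ ion has no crystal-field stabilisation preference between square planar and tetrahedral, so four ligands adopt the sterically favoured tetrahedral geometry.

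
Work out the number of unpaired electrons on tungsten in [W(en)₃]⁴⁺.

2

Summing ligand charges against the +4 overall charge gives an oxidation state of +4 for tungsten.
W sits in group 6, so the d-electron count is 6 − 4 = 2.
Counting donor atoms: 3×ethylenediamine (bidentate) → 6 donors. Coordination number = 6.
In an octahedral field the d² configuration is t₂g²e_g⁰ (only one arrangement possible), giving 2 unpaired electrons.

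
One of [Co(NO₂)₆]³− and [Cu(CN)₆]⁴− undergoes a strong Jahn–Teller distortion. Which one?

[Co(NO₂)₆]³−: Summing ligand charges against the −3 overall charge gives an oxidation state of +3 for cobalt. Co sits in group 9, so the d-electron count is 9 − 3 = 6. Co(III) has an exceptionally large octahedral splitting and is low-spin with essentially every ligand except fluoride. The d⁶ configuration leaves the e_g set evenly filled (or empty) — no strong Jahn–Teller driving force.
[Cu(CN)₆]⁴−: Each cyanide is −1; balancing the −4 overall charge requires Cu(II). Cu sits in group 11, so the d-electron count is 11 − 2 = 9. The t₂g⁶e_g³ configuration has an unevenly filled e_g set; the Jahn–Teller theorem predicts a tetragonal distortion (typically axial elongation) to lift the degeneracy.

[Cu(CN)₆]⁴−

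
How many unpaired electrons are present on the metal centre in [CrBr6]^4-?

4 unpaired electrons

Ligand charges: each bromide is −1. With an overall charge of −4 the chromium centre must be in the +2 oxidation state.
Cr sits in group 6, so the d-electron count is 6 − 2 = 4.
The spin state decides the count: Bromide is a weak-field ligand for a first-row metal, so the complex is high-spin.
An octahedral high-spin d⁴ ion is t₂g³e_g¹, giving 4 unpaired electrons.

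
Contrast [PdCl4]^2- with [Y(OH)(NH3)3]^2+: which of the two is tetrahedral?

[Y(OH)(NH3)3]^2+

For [PdCl4]^2-: Summing ligand charges against the −2 overall charge gives an oxidation state of +2 for palladium. Pd sits in group 10, so the d-electron count is 10 − 2 = 8. A 4d d⁸ ion has a large crystal-field splitting; square planar leaves the high-energy d_{x²−y²} orbital empty and maximises CFSE. → square planar.
For [Y(OH)(NH3)3]^2+: Ligand charges: each hydroxide is −1; ammonia is neutral. With an overall charge of +2 the yttrium centre must be in the +3 oxidation state. Yttrium is a group-3 element; Y(III) is therefore d⁰. A d⁰ ion has no crystal-field stabilisation preference between square planar and tetrahedral, so four ligands adopt the sterically favoured tetrahedral geometry. → tetrahedral.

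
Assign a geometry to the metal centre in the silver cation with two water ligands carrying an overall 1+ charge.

linear

Summing ligand charges against the +1 overall charge gives an oxidation state of +1 for silver.
Ag sits in group 11, so the d-electron count is 11 − 1 = 10.
With 2 monodentate ligands the coordination number is 2.
A d¹⁰ ion with only two ligands adopts a linear arrangement (sp hybridisation; no CFSE preference).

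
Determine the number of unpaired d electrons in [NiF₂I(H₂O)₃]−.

2

Ligand charges: each fluoride is −1; each iodide is −1; water is neutral. With an overall charge of −1 the nickel centre must be in the +2 oxidation state.
Group 10 minus oxidation state 2 gives a d⁸ configuration.
In an octahedral field the d⁸ configuration is t₂g⁶e_g² (only one arrangement possible), giving 2 unpaired electrons.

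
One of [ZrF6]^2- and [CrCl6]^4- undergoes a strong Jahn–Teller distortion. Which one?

[ZrF6]^2-: Ligand charges: each fluoride is −1. With an overall charge of −2 the zirconium centre must be in the +4 oxidation state. Zr sits in group 4, so the d-electron count is 4 − 4 = 0. The d⁰ configuration leaves the e_g set evenly filled (or empty) — no strong Jahn–Teller driving force.
[CrCl6]^4-: Each chloride is −1; balancing the −4 overall charge requires Cr(II). Chromium is a group-6 element; Cr(II) is therefore d⁴. Chloride is a weak-field ligand for a first-row metal, so the complex is high-spin. The t₂g³e_g¹ (high-spin) configuration has an unevenly filled e_g set; the Jahn–Teller theorem predicts a tetragonal distortion (typically axial elongation) to lift the degeneracy.

[CrCl6]^4-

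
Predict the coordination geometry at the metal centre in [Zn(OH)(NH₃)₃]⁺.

tetrahedral

Ligand charges: each hydroxide is −1; ammonia is neutral. With an overall charge of +1 the zinc centre must be in the +2 oxidation state.
Zn sits in group 12, so the d-electron count is 12 − 2 = 10.
Coordination number: 4.
A d¹⁰ ion has no crystal-field stabilisation preference between square planar and tetrahedral, so four ligands adopt the sterically favoured tetrahedral geometry.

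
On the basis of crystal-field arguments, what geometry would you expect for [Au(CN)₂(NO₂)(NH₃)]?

Summing ligand charges against the 0 overall charge gives an oxidation state of +3 for gold.
Gold is a group-11 element; Au(III) is therefore d⁸.
With 4 monodentate ligands the coordination number is 4.
A 5d d⁸ ion has a large crystal-field splitting; square planar leaves the high-energy d_{x²−y²} orbital empty and maximises CFSE.

square planar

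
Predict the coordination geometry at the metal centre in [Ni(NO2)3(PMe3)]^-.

square planar

Each nitro (N-bound nitrite) is −1; trimethylphosphine is neutral; balancing the −1 overall charge requires Ni(II).
Nickel is a group-10 element; Ni(II) is therefore d⁸.
Coordination number: 4.
Nitro (N-bound nitrite) and trimethylphosphine are strong-field ligands (high in the spectrochemical series).
A 3d d⁸ ion with strong-field ligands gains enough CFSE to favour square planar over tetrahedral.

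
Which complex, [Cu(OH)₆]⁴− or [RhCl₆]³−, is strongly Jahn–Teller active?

[Cu(OH)₆]⁴−: Summing ligand charges against the −4 overall charge gives an oxidation state of +2 for copper. Cu sits in group 11, so the d-electron count is 11 − 2 = 9. The t₂g⁶e_g³ configuration has an unevenly filled e_g set; the Jahn–Teller theorem predicts a tetragonal distortion (typically axial elongation) to lift the degeneracy.
[RhCl₆]³−: Each chloride is −1; balancing the −3 overall charge requires Rh(III). Rhodium is a group-9 element; Rh(III) is therefore d⁶. A 4d ion has a large Δₒ and is invariably low-spin. The d⁶ configuration leaves the e_g set evenly filled (or empty) — no strong Jahn–Teller driving force.

[Cu(OH)₆]⁴−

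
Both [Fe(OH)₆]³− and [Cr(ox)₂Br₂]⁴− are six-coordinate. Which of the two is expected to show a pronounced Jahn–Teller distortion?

[Cr(ox)₂Br₂]⁴−

[Fe(OH)₆]³−: Ligand charges: each hydroxide is −1. With an overall charge of −3 the iron centre must be in the +3 oxidation state. Fe sits in group 8, so the d-electron count is 8 − 3 = 5. Hydroxide is a weak-field ligand for a first-row metal, so the complex is high-spin. The d⁵ configuration leaves the e_g set evenly filled (or empty) — no strong Jahn–Teller driving force.
[Cr(ox)₂Br₂]⁴−: Each oxalate is −2; each bromide is −1; balancing the −4 overall charge requires Cr(II). Group 6 minus oxidation state 2 gives a d⁴ configuration. Bromide and oxalate are weak-field ligands for a first-row metal, so the complex is high-spin. The t₂g³e_g¹ (high-spin) configuration has an unevenly filled e_g set; the Jahn–Teller theorem predicts a tetragonal distortion (typically axial elongation) to lift the degeneracy.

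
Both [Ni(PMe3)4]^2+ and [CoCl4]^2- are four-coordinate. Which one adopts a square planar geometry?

[Ni(PMe3)4]^2+

For [Ni(PMe3)4]^2+: Ligand charges: trimethylphosphine is neutral. With an overall charge of +2 the nickel centre must be in the +2 oxidation state. Nickel is a group-10 element; Ni(II) is therefore d⁸. Trimethylphosphine is a strong-field ligand (high in the spectrochemical series). A 3d d⁸ ion with strong-field ligands gains enough CFSE to favour square planar over tetrahedral. → square planar.
For [CoCl4]^2-: Summing ligand charges against the −2 overall charge gives an oxidation state of +2 for cobalt. Group 9 minus oxidation state 2 gives a d⁷ configuration. For a high-spin 3d d⁷ ion with weak-field ligands the small Δₜ gives little square-planar CFSE advantage, so four ligands adopt the sterically favoured tetrahedral geometry. → tetrahedral.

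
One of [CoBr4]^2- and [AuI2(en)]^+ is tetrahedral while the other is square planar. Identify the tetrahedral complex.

For [CoBr4]^2-: Ligand charges: each bromide is −1. With an overall charge of −2 the cobalt centre must be in the +2 oxidation state. Cobalt is a group-9 element; Co(II) is therefore d⁷. For a high-spin 3d d⁷ ion with weak-field ligands the small Δₜ gives little square-planar CFSE advantage, so four ligands adopt the sterically favoured tetrahedral geometry. → tetrahedral.
For [AuI2(en)]^+: Ligand charges: each iodide is −1; ethylenediamine is neutral. With an overall charge of +1 the gold centre must be in the +3 oxidation state. Au sits in group 11, so the d-electron count is 11 − 3 = 8. A 5d d⁸ ion has a large crystal-field splitting; square planar leaves the high-energy d_{x²−y²} orbital empty and maximises CFSE. → square planar.

[CoBr4]^2-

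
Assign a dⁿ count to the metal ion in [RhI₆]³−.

Each iodide is −1; balancing the −3 overall charge requires Rh(III).
Group 9 minus oxidation state 3 gives a d⁶ configuration.

d6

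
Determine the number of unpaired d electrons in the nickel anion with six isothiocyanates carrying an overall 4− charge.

Each isothiocyanate is −1; balancing the −4 overall charge requires Ni(II).
Group 10 minus oxidation state 2 gives a d⁸ configuration.
In an octahedral field the d⁸ configuration is t₂g⁶e_g² (only one arrangement possible), giving 2 unpaired electrons.

2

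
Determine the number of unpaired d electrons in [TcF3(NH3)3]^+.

Ligand charges: each fluoride is −1; ammonia is neutral. With an overall charge of +1 the technetium centre must be in the +4 oxidation state.
Tc sits in group 7, so the d-electron count is 7 − 4 = 3.
In an octahedral field the d³ configuration is t₂g³e_g⁰ (only one arrangement possible), giving 3 unpaired electrons.

3 unpaired electrons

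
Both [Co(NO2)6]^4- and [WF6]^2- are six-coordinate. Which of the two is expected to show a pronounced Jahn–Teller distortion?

[Co(NO2)6]^4-: Each nitro (N-bound nitrite) is −1; balancing the −4 overall charge requires Co(II). Co sits in group 9, so the d-electron count is 9 − 2 = 7. Nitro (N-bound nitrite) is a strong-field ligand (high in the spectrochemical series) for a first-row metal, so the complex is low-spin. The t₂g⁶e_g¹ (low-spin) configuration has an unevenly filled e_g set; the Jahn–Teller theorem predicts a tetragonal distortion (typically axial elongation) to lift the degeneracy.
[WF6]^2-: Ligand charges: each fluoride is −1. With an overall charge of −2 the tungsten centre must be in the +4 oxidation state. W sits in group 6, so the d-electron count is 6 − 4 = 2. The d² configuration leaves the e_g set evenly filled (or empty) — no strong Jahn–Teller driving force.

[Co(NO2)6]^4-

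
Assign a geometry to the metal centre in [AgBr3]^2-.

trigonal planar

Ligand charges: each bromide is −1. With an overall charge of −2 the silver centre must be in the +1 oxidation state.
Silver is a group-11 element; Ag(I) is therefore d¹⁰.
With 3 monodentate ligands the coordination number is 3.
Three ligands around a d¹⁰ centre minimise repulsion in a trigonal-planar arrangement.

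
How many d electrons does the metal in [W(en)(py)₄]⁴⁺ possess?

Summing ligand charges against the +4 overall charge gives an oxidation state of +4 for tungsten.
Group 6 minus oxidation state 4 gives a d² configuration.

d2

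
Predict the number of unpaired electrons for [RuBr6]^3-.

1

Ligand charges: each bromide is −1. With an overall charge of −3 the ruthenium centre must be in the +3 oxidation state.
Group 8 minus oxidation state 3 gives a d⁵ configuration.
The spin state decides the count: a 4d ion has a large Δₒ and is invariably low-spin.
An octahedral low-spin d⁵ ion is t₂g⁵e_g⁰, giving 1 unpaired electron.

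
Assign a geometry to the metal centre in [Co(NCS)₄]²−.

Each isothiocyanate is −1; balancing the −2 overall charge requires Co(II).
Co sits in group 9, so the d-electron count is 9 − 2 = 7.
With 4 monodentate ligands the coordination number is 4.
Isothiocyanate is a weak-field ligand.
For a high-spin 3d d⁷ ion with weak-field ligands the small Δₜ gives little square-planar CFSE advantage, so four ligands adopt the sterically favoured tetrahedral geometry.

tetrahedral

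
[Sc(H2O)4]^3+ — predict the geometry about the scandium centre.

tetrahedral

Water is neutral; balancing the +3 overall charge requires Sc(III).
Group 3 minus oxidation state 3 gives a d⁰ configuration.
Coordination number: 4.
A d⁰ ion has no crystal-field stabilisation preference between square planar and tetrahedral, so four ligands adopt the sterically favoured tetrahedral geometry.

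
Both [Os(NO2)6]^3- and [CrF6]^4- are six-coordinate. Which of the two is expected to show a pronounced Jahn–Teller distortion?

[Os(NO2)6]^3-: Each nitro (N-bound nitrite) is −1; balancing the −3 overall charge requires Os(III). Group 8 minus oxidation state 3 gives a d⁵ configuration. A 5d ion has a large Δₒ and is invariably low-spin. The d⁵ configuration leaves the e_g set evenly filled (or empty) — no strong Jahn–Teller driving force.
[CrF6]^4-: Each fluoride is −1; balancing the −4 overall charge requires Cr(II). Chromium is a group-6 element; Cr(II) is therefore d⁴. Fluoride is a weak-field ligand for a first-row metal, so the complex is high-spin. The t₂g³e_g¹ (high-spin) configuration has an unevenly filled e_g set; the Jahn–Teller theorem predicts a tetragonal distortion (typically axial elongation) to lift the degeneracy.

[CrF6]^4-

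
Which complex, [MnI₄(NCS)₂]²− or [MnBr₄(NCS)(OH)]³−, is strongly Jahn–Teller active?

[MnBr₄(NCS)(OH)]³−

[MnI₄(NCS)₂]²−: Each iodide is −1; each isothiocyanate is −1; balancing the −2 overall charge requires Mn(IV). Mn sits in group 7, so the d-electron count is 7 − 4 = 3. The d³ configuration leaves the e_g set evenly filled (or empty) — no strong Jahn–Teller driving force.
[MnBr₄(NCS)(OH)]³−: Ligand charges: each bromide is −1; each isothiocyanate is −1; each hydroxide is −1. With an overall charge of −3 the manganese centre must be in the +3 oxidation state. Manganese is a group-7 element; Mn(III) is therefore d⁴. Bromide, hydroxide, and isothiocyanate are weak-field ligands for a first-row metal, so the complex is high-spin. The t₂g³e_g¹ (high-spin) configuration has an unevenly filled e_g set; the Jahn–Teller theorem predicts a tetragonal distortion (typically axial elongation) to lift the degeneracy.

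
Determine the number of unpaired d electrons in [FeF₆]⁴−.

Ligand charges: each fluoride is −1. With an overall charge of −4 the iron centre must be in the +2 oxidation state.
Fe sits in group 8, so the d-electron count is 8 − 2 = 6.
The spin state decides the count: Fluoride is a weak-field ligand for a first-row metal, so the complex is high-spin.
An octahedral high-spin d⁶ ion is t₂g⁴e_g², giving 4 unpaired electrons.

4 unpaired electrons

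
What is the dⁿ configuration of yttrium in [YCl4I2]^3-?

Each chloride is −1; each iodide is −1; balancing the −3 overall charge requires Y(III).
Y sits in group 3, so the d-electron count is 3 − 3 = 0.

d0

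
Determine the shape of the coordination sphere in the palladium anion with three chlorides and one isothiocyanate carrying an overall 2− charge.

Ligand charges: each chloride is −1; each isothiocyanate is −1. With an overall charge of −2 the palladium centre must be in the +2 oxidation state.
Palladium is a group-10 element; Pd(II) is therefore d⁸.
Coordination number: 4.
A 4d d⁸ ion has a large crystal-field splitting; square planar leaves the high-energy d_{x²−y²} orbital empty and maximises CFSE.

square planar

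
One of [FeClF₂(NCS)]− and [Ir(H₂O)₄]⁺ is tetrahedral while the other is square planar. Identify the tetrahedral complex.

[FeClF₂(NCS)]−

For [FeClF₂(NCS)]−: Summing ligand charges against the −1 overall charge gives an oxidation state of +3 for iron. Fe sits in group 8, so the d-electron count is 8 − 3 = 5. A high-spin d⁵ ion has zero CFSE in either geometry, so four ligands adopt the sterically favoured tetrahedral geometry. → tetrahedral.
For [Ir(H₂O)₄]⁺: Water is neutral; balancing the +1 overall charge requires Ir(I). Ir sits in group 9, so the d-electron count is 9 − 1 = 8. A 5d d⁸ ion has a large crystal-field splitting; square planar leaves the high-energy d_{x²−y²} orbital empty and maximises CFSE. → square planar.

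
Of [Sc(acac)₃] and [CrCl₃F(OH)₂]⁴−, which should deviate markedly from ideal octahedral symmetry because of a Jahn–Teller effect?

[CrCl₃F(OH)₂]⁴−

[Sc(acac)₃]: Summing ligand charges against the 0 overall charge gives an oxidation state of +3 for scandium. Sc sits in group 3, so the d-electron count is 3 − 3 = 0. The d⁰ configuration leaves the e_g set evenly filled (or empty) — no strong Jahn–Teller driving force.
[CrCl₃F(OH)₂]⁴−: Summing ligand charges against the −4 overall charge gives an oxidation state of +2 for chromium. Cr sits in group 6, so the d-electron count is 6 − 2 = 4. Chloride, fluoride, and hydroxide are weak-field ligands for a first-row metal, so the complex is high-spin. The t₂g³e_g¹ (high-spin) configuration has an unevenly filled e_g set; the Jahn–Teller theorem predicts a tetragonal distortion (typically axial elongation) to lift the degeneracy.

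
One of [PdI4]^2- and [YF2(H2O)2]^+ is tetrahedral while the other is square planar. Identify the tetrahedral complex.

For [PdI4]^2-: Ligand charges: each iodide is −1. With an overall charge of −2 the palladium centre must be in the +2 oxidation state. Pd sits in group 10, so the d-electron count is 10 − 2 = 8. A 4d d⁸ ion has a large crystal-field splitting; square planar leaves the high-energy d_{x²−y²} orbital empty and maximises CFSE. → square planar.
For [YF2(H2O)2]^+: Each fluoride is −1; water is neutral; balancing the +1 overall charge requires Y(III). Yttrium is a group-3 element; Y(III) is therefore d⁰. A d⁰ ion has no crystal-field stabilisation preference between square planar and tetrahedral, so four ligands adopt the sterically favoured tetrahedral geometry. → tetrahedral.

[YF2(H2O)2]^+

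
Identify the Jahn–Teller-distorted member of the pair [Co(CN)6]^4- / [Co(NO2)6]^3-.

[Co(CN)6]^4-

[Co(CN)6]^4-: Ligand charges: each cyanide is −1. With an overall charge of −4 the cobalt centre must be in the +2 oxidation state. Group 9 minus oxidation state 2 gives a d⁷ configuration. Cyanide is a strong-field ligand (high in the spectrochemical series) for a first-row metal, so the complex is low-spin. The t₂g⁶e_g¹ (low-spin) configuration has an unevenly filled e_g set; the Jahn–Teller theorem predicts a tetragonal distortion (typically axial elongation) to lift the degeneracy.
[Co(NO2)6]^3-: Ligand charges: each nitro (N-bound nitrite) is −1. With an overall charge of −3 the cobalt centre must be in the +3 oxidation state. Cobalt is a group-9 element; Co(III) is therefore d⁶. Co(III) has an exceptionally large octahedral splitting and is low-spin with essentially every ligand except fluoride. The d⁶ configuration leaves the e_g set evenly filled (or empty) — no strong Jahn–Teller driving force.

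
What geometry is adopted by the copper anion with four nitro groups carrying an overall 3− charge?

Ligand charges: each nitro (N-bound nitrite) is −1. With an overall charge of −3 the copper centre must be in the +1 oxidation state.
Cu sits in group 11, so the d-electron count is 11 − 1 = 10.
With 4 monodentate ligands the coordination number is 4.
A d¹⁰ ion has no crystal-field stabilisation preference between square planar and tetrahedral, so four ligands adopt the sterically favoured tetrahedral geometry.

tetrahedral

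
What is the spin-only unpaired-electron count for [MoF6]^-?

Summing ligand charges against the −1 overall charge gives an oxidation state of +5 for molybdenum.
Molybdenum is a group-6 element; Mo(V) is therefore d¹.
In an octahedral field the d¹ configuration is t₂g¹e_g⁰ (only one arrangement possible), giving 1 unpaired electron.

1 unpaired electron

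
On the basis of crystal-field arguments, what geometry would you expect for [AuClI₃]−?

square planar

Each chloride is −1; each iodide is −1; balancing the −1 overall charge requires Au(III).
Au sits in group 11, so the d-electron count is 11 − 3 = 8.
Coordination number: 4.
A 5d d⁸ ion has a large crystal-field splitting; square planar leaves the high-energy d_{x²−y²} orbital empty and maximises CFSE.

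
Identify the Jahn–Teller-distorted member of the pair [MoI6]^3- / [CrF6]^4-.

[MoI6]^3-: Ligand charges: each iodide is −1. With an overall charge of −3 the molybdenum centre must be in the +3 oxidation state. Mo sits in group 6, so the d-electron count is 6 − 3 = 3. The d³ configuration leaves the e_g set evenly filled (or empty) — no strong Jahn–Teller driving force.
[CrF6]^4-: Summing ligand charges against the −4 overall charge gives an oxidation state of +2 for chromium. Group 6 minus oxidation state 2 gives a d⁴ configuration. Fluoride is a weak-field ligand for a first-row metal, so the complex is high-spin. The t₂g³e_g¹ (high-spin) configuration has an unevenly filled e_g set; the Jahn–Teller theorem predicts a tetragonal distortion (typically axial elongation) to lift the degeneracy.

[CrF6]^4-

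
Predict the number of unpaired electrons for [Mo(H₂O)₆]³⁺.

3

Water is neutral; balancing the +3 overall charge requires Mo(III).
Molybdenum is a group-6 element; Mo(III) is therefore d³.
In an octahedral field the d³ configuration is t₂g³e_g⁰ (only one arrangement possible), giving 3 unpaired electrons.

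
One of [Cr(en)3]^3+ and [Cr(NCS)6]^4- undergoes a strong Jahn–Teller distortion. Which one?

[Cr(NCS)6]^4-

[Cr(en)3]^3+: Summing ligand charges against the +3 overall charge gives an oxidation state of +3 for chromium. Cr sits in group 6, so the d-electron count is 6 − 3 = 3. The d³ configuration leaves the e_g set evenly filled (or empty) — no strong Jahn–Teller driving force.
[Cr(NCS)6]^4-: Ligand charges: each isothiocyanate is −1. With an overall charge of −4 the chromium centre must be in the +2 oxidation state. Cr sits in group 6, so the d-electron count is 6 − 2 = 4. Isothiocyanate is a weak-field ligand for a first-row metal, so the complex is high-spin. The t₂g³e_g¹ (high-spin) configuration has an unevenly filled e_g set; the Jahn–Teller theorem predicts a tetragonal distortion (typically axial elongation) to lift the degeneracy.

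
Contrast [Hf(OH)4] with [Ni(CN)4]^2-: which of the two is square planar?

[Ni(CN)4]^2-

For [Hf(OH)4]: Each hydroxide is −1; balancing the 0 overall charge requires Hf(IV). Hf sits in group 4, so the d-electron count is 4 − 4 = 0. A d⁰ ion has no crystal-field stabilisation preference between square planar and tetrahedral, so four ligands adopt the sterically favoured tetrahedral geometry. → tetrahedral.
For [Ni(CN)4]^2-: Each cyanide is −1; balancing the −2 overall charge requires Ni(II). Ni sits in group 10, so the d-electron count is 10 − 2 = 8. Cyanide is a strong-field ligand (high in the spectrochemical series). A 3d d⁸ ion with strong-field ligands gains enough CFSE to favour square planar over tetrahedral. → square planar.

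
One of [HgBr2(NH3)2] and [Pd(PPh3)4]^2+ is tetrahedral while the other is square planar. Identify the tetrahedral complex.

[HgBr2(NH3)2]

For [HgBr2(NH3)2]: Summing ligand charges against the 0 overall charge gives an oxidation state of +2 for mercury. Group 12 minus oxidation state 2 gives a d¹⁰ configuration. A d¹⁰ ion has no crystal-field stabilisation preference between square planar and tetrahedral, so four ligands adopt the sterically favoured tetrahedral geometry. → tetrahedral.
For [Pd(PPh3)4]^2+: Ligand charges: triphenylphosphine is neutral. With an overall charge of +2 the palladium centre must be in the +2 oxidation state. Group 10 minus oxidation state 2 gives a d⁸ configuration. A 4d d⁸ ion has a large crystal-field splitting; square planar leaves the high-energy d_{x²−y²} orbital empty and maximises CFSE. → square planar.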